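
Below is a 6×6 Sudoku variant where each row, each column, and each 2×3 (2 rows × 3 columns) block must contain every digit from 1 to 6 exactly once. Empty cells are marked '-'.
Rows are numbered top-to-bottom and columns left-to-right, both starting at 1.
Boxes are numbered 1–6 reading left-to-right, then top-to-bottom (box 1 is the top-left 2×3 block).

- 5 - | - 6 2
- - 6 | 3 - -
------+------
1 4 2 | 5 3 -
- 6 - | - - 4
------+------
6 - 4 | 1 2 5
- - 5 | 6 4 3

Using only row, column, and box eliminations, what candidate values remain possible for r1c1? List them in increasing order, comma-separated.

3,4

Row 1 already contains {2, 5, 6}.
Column 1 already contains {1, 6}.
Its 2×3 block (box 1) already contains {5, 6}.
Removing those from 1–6 leaves {3, 4} as the candidates for r1c1.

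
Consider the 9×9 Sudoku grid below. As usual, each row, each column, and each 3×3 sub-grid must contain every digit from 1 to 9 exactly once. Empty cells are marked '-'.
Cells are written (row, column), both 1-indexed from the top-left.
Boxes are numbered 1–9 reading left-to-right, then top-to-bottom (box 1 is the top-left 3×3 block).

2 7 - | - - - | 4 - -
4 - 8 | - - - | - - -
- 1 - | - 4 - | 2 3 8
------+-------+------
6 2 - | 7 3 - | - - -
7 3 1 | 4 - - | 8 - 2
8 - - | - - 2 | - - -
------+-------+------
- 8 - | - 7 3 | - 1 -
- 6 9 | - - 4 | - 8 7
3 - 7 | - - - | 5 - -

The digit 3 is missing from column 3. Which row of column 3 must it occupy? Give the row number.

1

Consider where 3 can go in column 3.
(3,3) is out (row 3 already has a 3).
(4,3) is out (row 4 already has a 3).
(6,3) is out (box 4 already has a 3).
(7,3) is out (row 7 already has a 3).
So the only cell in column 3 that can hold 3 is (1,3).
That is row 1.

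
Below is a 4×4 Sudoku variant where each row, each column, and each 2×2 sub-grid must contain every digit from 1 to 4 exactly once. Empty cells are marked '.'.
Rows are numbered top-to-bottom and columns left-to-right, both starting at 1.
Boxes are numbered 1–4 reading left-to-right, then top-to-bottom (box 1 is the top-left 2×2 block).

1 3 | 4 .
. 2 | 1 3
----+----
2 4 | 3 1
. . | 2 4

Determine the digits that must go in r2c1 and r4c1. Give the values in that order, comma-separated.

For r2c1:
  Row 2 already contains {1, 2, 3}.
  Column 1 already contains {1, 2}.
  Its 2×2 block (box 1) already contains {1, 2, 3}.
  The only value from 1–4 not eliminated is 4, so r2c1 = 4.
For r4c1:
  Row 4 already contains {2, 4}.
  Column 1 already contains {1, 2}.
  Its 2×2 block (box 3) already contains {2, 4}.
  The only value from 1–4 not eliminated is 3, so r4c1 = 3.

4,3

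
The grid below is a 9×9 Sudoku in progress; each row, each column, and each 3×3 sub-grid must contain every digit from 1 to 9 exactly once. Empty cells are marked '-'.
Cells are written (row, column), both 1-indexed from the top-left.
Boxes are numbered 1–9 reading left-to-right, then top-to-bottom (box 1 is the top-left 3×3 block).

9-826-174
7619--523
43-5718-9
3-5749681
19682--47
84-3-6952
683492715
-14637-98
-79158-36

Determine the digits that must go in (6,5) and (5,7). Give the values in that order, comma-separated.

1,3

For (6,5):
  Row 6 already contains {2, 3, 4, 5, 6, 8, 9}.
  Column 5 already contains {2, 3, 4, 5, 6, 7, 9}.
  Its 3×3 block (box 5) already contains {2, 3, 4, 6, 7, 8, 9}.
  The only value from 1–9 not eliminated is 1, so (6,5) = 1.
For (5,7):
  Row 5 already contains {1, 2, 4, 6, 7, 8, 9}.
  Column 7 already contains {1, 5, 6, 7, 8, 9}.
  Its 3×3 block (box 6) already contains {1, 2, 4, 5, 6, 7, 8, 9}.
  The only value from 1–9 not eliminated is 3, so (5,7) = 3.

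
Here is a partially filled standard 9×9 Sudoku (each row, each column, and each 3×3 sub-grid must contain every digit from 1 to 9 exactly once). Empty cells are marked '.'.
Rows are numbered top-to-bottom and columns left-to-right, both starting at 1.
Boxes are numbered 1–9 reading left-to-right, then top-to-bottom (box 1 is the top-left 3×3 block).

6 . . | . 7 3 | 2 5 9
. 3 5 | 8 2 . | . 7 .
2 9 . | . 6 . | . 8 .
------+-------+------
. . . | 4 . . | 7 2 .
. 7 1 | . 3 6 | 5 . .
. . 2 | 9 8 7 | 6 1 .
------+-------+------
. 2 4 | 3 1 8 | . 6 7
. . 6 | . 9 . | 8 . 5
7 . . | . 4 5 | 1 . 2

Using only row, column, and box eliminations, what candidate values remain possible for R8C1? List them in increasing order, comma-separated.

Row 8 already contains {5, 6, 8, 9}.
Column 1 already contains {2, 6, 7}.
Its 3×3 block (box 7) already contains {2, 4, 6, 7}.
Removing those from 1–9 leaves {1, 3} as the candidates for R8C1.

1,3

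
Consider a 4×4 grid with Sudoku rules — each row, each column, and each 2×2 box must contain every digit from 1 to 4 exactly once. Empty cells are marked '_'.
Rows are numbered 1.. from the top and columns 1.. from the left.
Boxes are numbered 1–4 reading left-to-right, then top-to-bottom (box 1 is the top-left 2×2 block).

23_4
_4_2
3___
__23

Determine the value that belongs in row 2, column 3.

Cell row 2, column 3 itself could take any of {1, 3} by direct elimination.
Consider where 3 can go in box 2.
row 1, column 3 is out (row 1 already has a 3).
So the only cell in box 2 that can hold 3 is row 2, column 3.
Therefore row 2, column 3 = 3.

3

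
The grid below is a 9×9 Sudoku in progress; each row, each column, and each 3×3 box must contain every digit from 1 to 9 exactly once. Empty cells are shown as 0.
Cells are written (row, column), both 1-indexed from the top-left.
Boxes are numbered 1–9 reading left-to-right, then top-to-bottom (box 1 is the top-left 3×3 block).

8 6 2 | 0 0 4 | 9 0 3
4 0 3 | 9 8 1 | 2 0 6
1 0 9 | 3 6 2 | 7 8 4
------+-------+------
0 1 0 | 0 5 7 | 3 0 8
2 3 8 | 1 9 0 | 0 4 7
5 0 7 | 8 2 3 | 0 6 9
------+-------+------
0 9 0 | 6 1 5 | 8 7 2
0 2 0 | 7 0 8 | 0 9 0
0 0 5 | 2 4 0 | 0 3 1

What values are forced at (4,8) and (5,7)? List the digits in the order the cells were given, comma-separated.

For (4,8):
  Row 4 already contains {1, 3, 5, 7, 8}.
  Column 8 already contains {3, 4, 6, 7, 8, 9}.
  Its 3×3 block (box 6) already contains {3, 4, 6, 7, 8, 9}.
  The only value from 1–9 not eliminated is 2, so (4,8) = 2.
For (5,7):
  Row 5 already contains {1, 2, 3, 4, 7, 8, 9}.
  Column 7 already contains {2, 3, 7, 8, 9}.
  Its 3×3 block (box 6) already contains {3, 4, 6, 7, 8, 9}.
  The only value from 1–9 not eliminated is 5, so (5,7) = 5.

2,5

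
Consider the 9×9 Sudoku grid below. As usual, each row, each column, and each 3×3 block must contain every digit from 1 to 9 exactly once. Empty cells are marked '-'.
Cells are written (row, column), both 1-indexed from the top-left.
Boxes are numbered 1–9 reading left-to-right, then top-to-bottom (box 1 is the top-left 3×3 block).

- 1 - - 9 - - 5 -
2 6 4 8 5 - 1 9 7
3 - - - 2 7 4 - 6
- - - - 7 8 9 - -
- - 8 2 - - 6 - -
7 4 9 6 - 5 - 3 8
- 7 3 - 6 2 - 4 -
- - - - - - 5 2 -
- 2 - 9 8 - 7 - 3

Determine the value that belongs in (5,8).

Cell (5,8) itself could take any of {1, 7} by direct elimination.
Consider where 7 can go in row 5.
(5,1) is out (column 1 already has a 7).
(5,2) is out (column 2 already has a 7).
(5,5) is out (column 5 already has a 7).
(5,6) is out (column 6 already has a 7).
(5,9) is out (column 9 already has a 7).
So the only cell in row 5 that can hold 7 is (5,8).
Therefore (5,8) = 7.

7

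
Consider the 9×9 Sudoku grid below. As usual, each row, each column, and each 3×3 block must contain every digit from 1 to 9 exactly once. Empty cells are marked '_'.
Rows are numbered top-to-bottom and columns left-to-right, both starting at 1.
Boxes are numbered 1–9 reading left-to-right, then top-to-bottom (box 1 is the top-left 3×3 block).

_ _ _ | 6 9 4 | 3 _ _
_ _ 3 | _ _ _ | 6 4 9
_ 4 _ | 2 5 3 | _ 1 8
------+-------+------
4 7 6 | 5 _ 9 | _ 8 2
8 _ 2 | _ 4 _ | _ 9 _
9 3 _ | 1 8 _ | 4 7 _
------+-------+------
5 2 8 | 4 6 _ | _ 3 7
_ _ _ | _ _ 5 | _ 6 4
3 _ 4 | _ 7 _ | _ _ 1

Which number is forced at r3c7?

7

Row 3 already contains {1, 2, 3, 4, 5, 8}.
Column 7 already contains {3, 4, 6}.
Its 3×3 block (box 3) already contains {1, 3, 4, 6, 8, 9}.
The only value from 1–9 not eliminated is 7, so r3c7 = 7.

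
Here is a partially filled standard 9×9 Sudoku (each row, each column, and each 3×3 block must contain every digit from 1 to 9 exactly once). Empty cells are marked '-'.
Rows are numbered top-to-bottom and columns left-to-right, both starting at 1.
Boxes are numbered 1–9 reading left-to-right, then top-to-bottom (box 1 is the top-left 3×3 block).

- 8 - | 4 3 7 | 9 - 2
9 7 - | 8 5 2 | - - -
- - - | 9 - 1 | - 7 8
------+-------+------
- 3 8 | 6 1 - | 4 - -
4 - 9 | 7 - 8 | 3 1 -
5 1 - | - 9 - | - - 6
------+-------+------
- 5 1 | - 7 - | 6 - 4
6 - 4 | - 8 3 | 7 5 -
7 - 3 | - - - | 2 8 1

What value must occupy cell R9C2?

9

Row 9 already contains {1, 2, 3, 7, 8}.
Column 2 already contains {1, 3, 5, 7, 8}.
Its 3×3 block (box 7) already contains {1, 3, 4, 5, 6, 7}.
The only value from 1–9 not eliminated is 9, so R9C2 = 9.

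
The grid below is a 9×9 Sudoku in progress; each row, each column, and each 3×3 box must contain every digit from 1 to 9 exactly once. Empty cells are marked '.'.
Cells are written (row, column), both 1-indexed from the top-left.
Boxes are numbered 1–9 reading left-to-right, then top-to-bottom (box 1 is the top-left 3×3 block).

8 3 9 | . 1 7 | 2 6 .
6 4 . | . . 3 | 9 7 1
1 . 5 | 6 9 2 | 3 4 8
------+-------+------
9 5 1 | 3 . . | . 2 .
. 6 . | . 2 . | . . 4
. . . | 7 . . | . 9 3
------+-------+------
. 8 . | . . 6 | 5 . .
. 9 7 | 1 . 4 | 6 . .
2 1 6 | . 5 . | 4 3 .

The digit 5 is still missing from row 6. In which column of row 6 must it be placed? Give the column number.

Consider where 5 can go in row 6.
(6,1) is out (box 4 already has a 5).
(6,2) is out (column 2 already has a 5).
(6,3) is out (column 3 already has a 5).
(6,5) is out (column 5 already has a 5).
(6,7) is out (column 7 already has a 5).
So the only cell in row 6 that can hold 5 is (6,6).
That is column 6.

6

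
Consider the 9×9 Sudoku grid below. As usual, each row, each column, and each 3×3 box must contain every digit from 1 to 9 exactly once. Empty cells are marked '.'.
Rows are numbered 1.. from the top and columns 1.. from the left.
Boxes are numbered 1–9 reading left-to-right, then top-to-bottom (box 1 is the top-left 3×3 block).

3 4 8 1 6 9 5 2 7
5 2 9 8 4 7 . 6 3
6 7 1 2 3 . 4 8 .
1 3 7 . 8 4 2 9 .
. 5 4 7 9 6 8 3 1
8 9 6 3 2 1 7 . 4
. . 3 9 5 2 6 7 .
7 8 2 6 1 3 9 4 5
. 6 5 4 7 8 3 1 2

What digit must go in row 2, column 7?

Row 2 already contains {2, 3, 4, 5, 6, 7, 8, 9}.
Column 7 already contains {2, 3, 4, 5, 6, 7, 8, 9}.
Its 3×3 block (box 3) already contains {2, 3, 4, 5, 6, 7, 8}.
The only value from 1–9 not eliminated is 1, so row 2, column 7 = 1.

1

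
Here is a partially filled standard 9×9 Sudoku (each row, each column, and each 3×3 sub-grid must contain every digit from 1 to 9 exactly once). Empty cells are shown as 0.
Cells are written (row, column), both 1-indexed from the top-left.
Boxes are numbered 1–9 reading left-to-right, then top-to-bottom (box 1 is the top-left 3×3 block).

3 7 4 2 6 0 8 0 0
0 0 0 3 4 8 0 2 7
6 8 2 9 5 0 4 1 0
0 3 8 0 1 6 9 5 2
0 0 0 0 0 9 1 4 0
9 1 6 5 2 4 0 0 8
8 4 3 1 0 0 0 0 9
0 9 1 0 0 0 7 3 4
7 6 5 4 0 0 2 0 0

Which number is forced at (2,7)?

6

Cell (2,7) itself could take any of {5, 6} by direct elimination.
Consider where 6 can go in row 2.
(2,1) is out (column 1 already has a 6).
(2,2) is out (column 2 already has a 6).
(2,3) is out (column 3 already has a 6).
So the only cell in row 2 that can hold 6 is (2,7).
Therefore (2,7) = 6.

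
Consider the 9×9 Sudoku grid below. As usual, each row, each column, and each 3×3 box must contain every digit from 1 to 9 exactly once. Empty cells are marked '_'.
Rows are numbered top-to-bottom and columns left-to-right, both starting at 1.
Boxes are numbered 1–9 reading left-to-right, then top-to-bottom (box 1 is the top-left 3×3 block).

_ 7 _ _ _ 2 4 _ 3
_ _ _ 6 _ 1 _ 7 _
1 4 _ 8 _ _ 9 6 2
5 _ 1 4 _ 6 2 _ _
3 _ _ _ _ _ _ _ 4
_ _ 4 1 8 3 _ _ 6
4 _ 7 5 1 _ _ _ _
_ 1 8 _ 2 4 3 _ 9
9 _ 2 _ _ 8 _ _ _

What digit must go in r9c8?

Cell r9c8 itself could take any of {1, 4, 5} by direct elimination.
Consider where 4 can go in box 9.
r7c7 is out (row 7 already has a 4). r7c8 is out (row 7 already has a 4). r7c9 is out (row 7 already has a 4). r8c8 is out (row 8 already has a 4). The remaining empty cells in box 9 are similarly blocked.
So the only cell in box 9 that can hold 4 is r9c8.
Therefore r9c8 = 4.

4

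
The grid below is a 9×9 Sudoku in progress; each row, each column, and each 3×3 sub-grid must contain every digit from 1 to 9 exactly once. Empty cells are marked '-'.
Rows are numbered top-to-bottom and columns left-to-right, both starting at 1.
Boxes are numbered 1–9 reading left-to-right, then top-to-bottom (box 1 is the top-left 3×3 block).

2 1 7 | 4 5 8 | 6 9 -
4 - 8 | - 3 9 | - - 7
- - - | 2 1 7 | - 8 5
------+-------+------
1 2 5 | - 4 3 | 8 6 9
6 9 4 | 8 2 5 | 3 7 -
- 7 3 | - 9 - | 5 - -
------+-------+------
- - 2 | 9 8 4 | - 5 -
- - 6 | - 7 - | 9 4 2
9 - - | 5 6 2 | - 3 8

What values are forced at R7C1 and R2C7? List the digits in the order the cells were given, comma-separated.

7,2

For R7C1:
  Consider where 7 can go in column 1.
  R3C1 is out (row 3 already has a 7).
  R6C1 is out (row 6 already has a 7).
  R8C1 is out (row 8 already has a 7).
  So the only cell in column 1 that can hold 7 is R7C1.
  So R7C1 = 7.
For R2C7:
  Consider where 2 can go in column 7.
  R3C7 is out (row 3 already has a 2).
  R7C7 is out (row 7 already has a 2).
  R9C7 is out (row 9 already has a 2).
  So the only cell in column 7 that can hold 2 is R2C7.
  So R2C7 = 2.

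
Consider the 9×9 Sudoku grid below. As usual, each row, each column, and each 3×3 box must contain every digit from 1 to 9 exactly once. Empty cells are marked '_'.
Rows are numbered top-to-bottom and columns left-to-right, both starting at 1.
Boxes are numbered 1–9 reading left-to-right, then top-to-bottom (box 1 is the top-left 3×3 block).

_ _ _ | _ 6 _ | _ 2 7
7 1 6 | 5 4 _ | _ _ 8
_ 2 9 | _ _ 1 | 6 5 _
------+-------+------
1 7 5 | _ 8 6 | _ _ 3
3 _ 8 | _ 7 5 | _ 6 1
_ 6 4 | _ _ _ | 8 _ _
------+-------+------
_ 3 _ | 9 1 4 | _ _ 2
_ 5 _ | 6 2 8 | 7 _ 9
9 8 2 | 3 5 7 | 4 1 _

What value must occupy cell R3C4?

Cell R3C4 itself could take any of {7, 8} by direct elimination.
Consider where 7 can go in box 2.
R1C4 is out (row 1 already has a 7).
R1C6 is out (row 1 already has a 7).
R2C6 is out (row 2 already has a 7).
R3C5 is out (column 5 already has a 7).
So the only cell in box 2 that can hold 7 is R3C4.
Therefore R3C4 = 7.

7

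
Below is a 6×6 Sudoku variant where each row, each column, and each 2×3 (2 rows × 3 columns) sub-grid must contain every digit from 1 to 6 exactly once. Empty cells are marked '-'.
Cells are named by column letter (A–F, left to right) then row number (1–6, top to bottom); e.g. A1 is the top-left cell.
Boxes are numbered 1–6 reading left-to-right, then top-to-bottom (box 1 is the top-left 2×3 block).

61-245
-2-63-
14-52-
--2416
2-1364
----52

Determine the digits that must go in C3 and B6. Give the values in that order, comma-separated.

For C3:
  Consider where 6 can go in row 3.
  F3 is out (column F already has a 6).
  So the only cell in row 3 that can hold 6 is C3.
  So C3 = 6.
For B6:
  Consider where 6 can go in column B.
  B4 is out (row 4 already has a 6).
  B5 is out (row 5 already has a 6).
  So the only cell in column B that can hold 6 is B6.
  So B6 = 6.

6,6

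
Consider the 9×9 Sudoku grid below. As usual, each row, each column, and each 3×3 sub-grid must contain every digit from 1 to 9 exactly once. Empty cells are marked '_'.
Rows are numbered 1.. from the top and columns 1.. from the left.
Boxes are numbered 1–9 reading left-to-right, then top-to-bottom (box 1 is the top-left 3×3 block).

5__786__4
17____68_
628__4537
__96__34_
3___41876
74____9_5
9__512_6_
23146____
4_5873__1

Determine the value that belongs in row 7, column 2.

8

Row 7 already contains {1, 2, 5, 6, 9}.
Column 2 already contains {2, 3, 4, 7}.
Its 3×3 block (box 7) already contains {1, 2, 3, 4, 5, 9}.
The only value from 1–9 not eliminated is 8, so row 7, column 2 = 8.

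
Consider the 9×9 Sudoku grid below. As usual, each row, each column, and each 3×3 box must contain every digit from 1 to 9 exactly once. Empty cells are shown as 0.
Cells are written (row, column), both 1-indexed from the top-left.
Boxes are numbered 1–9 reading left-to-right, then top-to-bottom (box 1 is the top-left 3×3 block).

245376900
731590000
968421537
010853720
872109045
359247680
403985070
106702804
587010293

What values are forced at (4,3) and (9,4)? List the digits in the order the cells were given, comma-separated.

4,6

For (4,3):
  Row 4 already contains {1, 2, 3, 5, 7, 8}.
  Column 3 already contains {1, 2, 3, 5, 6, 7, 8, 9}.
  Its 3×3 block (box 4) already contains {1, 2, 3, 5, 7, 8, 9}.
  The only value from 1–9 not eliminated is 4, so (4,3) = 4.
For (9,4):
  Row 9 already contains {1, 2, 3, 5, 7, 8, 9}.
  Column 4 already contains {1, 2, 3, 4, 5, 7, 8, 9}.
  Its 3×3 block (box 8) already contains {1, 2, 5, 7, 8, 9}.
  The only value from 1–9 not eliminated is 6, so (9,4) = 6.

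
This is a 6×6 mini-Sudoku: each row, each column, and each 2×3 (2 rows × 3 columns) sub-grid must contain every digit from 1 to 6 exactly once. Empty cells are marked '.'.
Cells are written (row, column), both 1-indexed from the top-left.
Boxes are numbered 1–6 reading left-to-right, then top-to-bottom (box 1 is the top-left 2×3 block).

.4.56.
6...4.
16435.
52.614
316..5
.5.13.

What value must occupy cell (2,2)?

3

Row 2 already contains {4, 6}.
Column 2 already contains {1, 2, 4, 5, 6}.
Its 2×3 block (box 1) already contains {4, 6}.
The only value from 1–6 not eliminated is 3, so (2,2) = 3.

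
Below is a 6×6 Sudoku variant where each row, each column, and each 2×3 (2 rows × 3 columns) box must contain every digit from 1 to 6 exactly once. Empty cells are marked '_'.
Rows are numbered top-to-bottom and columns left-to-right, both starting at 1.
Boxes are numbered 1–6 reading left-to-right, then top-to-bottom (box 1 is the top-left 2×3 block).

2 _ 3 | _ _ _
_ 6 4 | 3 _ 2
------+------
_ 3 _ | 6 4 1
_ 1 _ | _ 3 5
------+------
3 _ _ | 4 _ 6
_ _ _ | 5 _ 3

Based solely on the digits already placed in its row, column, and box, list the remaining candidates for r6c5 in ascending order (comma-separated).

Row 6 already contains {3, 5}.
Column 5 already contains {3, 4}.
Its 2×3 block (box 6) already contains {3, 4, 5, 6}.
Removing those from 1–6 leaves {1, 2} as the candidates for r6c5.

1,2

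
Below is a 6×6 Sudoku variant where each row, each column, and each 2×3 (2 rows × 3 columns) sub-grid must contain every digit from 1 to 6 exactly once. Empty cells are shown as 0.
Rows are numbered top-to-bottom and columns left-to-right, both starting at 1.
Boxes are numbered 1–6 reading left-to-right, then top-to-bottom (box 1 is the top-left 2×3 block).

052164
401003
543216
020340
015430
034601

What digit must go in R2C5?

Cell R2C5 itself could take any of {2, 5} by direct elimination.
Consider where 2 can go in row 2.
R2C2 is out (column 2 already has a 2).
R2C4 is out (column 4 already has a 2).
So the only cell in row 2 that can hold 2 is R2C5.
Therefore R2C5 = 2.

2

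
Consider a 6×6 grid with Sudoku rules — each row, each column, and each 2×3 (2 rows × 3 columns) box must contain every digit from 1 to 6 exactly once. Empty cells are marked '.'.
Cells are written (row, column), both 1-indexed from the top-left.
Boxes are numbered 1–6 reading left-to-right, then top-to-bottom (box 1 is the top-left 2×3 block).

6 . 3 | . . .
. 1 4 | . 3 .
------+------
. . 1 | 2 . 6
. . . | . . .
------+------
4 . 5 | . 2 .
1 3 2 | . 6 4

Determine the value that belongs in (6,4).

Row 6 already contains {1, 2, 3, 4, 6}.
Column 4 already contains {2}.
Its 2×3 block (box 6) already contains {2, 4, 6}.
The only value from 1–6 not eliminated is 5, so (6,4) = 5.

5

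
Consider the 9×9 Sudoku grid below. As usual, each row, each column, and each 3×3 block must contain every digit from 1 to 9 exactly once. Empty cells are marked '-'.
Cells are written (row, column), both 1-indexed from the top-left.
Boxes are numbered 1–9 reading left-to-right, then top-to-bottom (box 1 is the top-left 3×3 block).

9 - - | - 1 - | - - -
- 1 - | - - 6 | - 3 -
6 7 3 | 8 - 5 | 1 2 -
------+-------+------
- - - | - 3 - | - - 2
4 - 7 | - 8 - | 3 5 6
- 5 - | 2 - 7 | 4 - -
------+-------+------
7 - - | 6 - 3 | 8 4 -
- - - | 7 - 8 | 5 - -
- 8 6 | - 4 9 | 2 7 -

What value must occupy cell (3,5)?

Row 3 already contains {1, 2, 3, 5, 6, 7, 8}.
Column 5 already contains {1, 3, 4, 8}.
Its 3×3 block (box 2) already contains {1, 5, 6, 8}.
The only value from 1–9 not eliminated is 9, so (3,5) = 9.

9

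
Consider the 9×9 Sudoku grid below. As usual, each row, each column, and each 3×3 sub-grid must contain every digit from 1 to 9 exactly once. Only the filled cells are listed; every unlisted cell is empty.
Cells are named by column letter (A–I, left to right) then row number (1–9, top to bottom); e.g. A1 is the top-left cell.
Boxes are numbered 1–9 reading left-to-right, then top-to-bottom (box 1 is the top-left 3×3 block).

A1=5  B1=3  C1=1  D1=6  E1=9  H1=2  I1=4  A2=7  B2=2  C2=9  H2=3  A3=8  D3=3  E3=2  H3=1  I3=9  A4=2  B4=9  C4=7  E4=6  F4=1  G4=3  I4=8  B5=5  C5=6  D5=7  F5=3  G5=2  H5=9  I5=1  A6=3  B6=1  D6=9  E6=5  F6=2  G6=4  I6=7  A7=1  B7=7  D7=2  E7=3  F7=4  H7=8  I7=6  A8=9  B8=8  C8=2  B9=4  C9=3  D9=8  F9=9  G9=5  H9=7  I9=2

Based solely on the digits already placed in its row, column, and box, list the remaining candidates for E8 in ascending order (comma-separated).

Row 8 already contains {2, 8, 9}.
Column E already contains {2, 3, 5, 6, 9}.
Its 3×3 block (box 8) already contains {2, 3, 4, 8, 9}.
Removing those from 1–9 leaves {1, 7} as the candidates for E8.

1,7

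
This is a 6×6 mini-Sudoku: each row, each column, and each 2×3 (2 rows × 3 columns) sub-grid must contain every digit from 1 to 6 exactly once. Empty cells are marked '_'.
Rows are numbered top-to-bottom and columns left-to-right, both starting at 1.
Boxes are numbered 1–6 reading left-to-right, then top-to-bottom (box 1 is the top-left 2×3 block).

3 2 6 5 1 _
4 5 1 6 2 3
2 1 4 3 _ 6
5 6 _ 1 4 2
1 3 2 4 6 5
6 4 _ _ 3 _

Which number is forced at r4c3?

Row 4 already contains {1, 2, 4, 5, 6}.
Column 3 already contains {1, 2, 4, 6}.
Its 2×3 block (box 3) already contains {1, 2, 4, 5, 6}.
The only value from 1–6 not eliminated is 3, so r4c3 = 3.

3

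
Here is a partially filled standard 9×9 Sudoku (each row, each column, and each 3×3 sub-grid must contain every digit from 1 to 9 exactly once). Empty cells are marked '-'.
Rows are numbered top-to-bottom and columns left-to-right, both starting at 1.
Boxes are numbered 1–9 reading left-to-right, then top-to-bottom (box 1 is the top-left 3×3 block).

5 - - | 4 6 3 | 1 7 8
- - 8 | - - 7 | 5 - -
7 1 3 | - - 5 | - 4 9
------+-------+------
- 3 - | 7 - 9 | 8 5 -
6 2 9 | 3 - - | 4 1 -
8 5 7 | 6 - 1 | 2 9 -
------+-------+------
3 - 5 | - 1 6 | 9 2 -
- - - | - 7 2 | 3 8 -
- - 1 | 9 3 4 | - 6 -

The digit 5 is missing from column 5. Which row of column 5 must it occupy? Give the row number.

Consider where 5 can go in column 5.
R2C5 is out (row 2 already has a 5).
R3C5 is out (row 3 already has a 5).
R4C5 is out (row 4 already has a 5).
R6C5 is out (row 6 already has a 5).
So the only cell in column 5 that can hold 5 is R5C5.
That is row 5.

5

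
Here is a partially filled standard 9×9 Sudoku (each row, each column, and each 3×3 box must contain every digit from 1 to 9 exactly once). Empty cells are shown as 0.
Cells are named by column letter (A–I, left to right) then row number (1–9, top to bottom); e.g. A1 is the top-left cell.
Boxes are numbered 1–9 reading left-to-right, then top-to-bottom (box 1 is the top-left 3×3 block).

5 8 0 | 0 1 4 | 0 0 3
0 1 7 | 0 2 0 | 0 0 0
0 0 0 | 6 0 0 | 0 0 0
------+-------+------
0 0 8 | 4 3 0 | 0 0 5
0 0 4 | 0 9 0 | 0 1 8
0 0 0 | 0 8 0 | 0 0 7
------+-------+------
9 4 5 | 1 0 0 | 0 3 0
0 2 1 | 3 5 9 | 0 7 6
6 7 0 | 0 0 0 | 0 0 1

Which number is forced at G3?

1

Cell G3 itself could take any of {1, 2, 4, 5, 7, 8, 9} by direct elimination.
Consider where 1 can go in column G.
G1 is out (row 1 already has a 1). G2 is out (row 2 already has a 1). G4 is out (box 6 already has a 1). G5 is out (row 5 already has a 1). The remaining empty cells in column G are similarly blocked.
So the only cell in column G that can hold 1 is G3.
Therefore G3 = 1.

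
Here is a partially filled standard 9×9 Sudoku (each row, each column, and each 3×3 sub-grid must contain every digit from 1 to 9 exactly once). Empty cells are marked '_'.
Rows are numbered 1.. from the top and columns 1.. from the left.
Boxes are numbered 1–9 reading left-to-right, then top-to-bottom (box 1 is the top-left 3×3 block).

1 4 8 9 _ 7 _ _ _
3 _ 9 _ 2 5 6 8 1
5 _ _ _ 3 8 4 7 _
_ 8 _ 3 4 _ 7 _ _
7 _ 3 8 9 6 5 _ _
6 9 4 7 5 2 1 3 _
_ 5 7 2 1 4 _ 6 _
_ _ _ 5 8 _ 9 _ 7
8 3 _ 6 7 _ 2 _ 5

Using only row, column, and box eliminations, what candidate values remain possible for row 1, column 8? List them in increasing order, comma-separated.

2,5

Row 1 already contains {1, 4, 7, 8, 9}.
Column 8 already contains {3, 6, 7, 8}.
Its 3×3 block (box 3) already contains {1, 4, 6, 7, 8}.
Removing those from 1–9 leaves {2, 5} as the candidates for row 1, column 8.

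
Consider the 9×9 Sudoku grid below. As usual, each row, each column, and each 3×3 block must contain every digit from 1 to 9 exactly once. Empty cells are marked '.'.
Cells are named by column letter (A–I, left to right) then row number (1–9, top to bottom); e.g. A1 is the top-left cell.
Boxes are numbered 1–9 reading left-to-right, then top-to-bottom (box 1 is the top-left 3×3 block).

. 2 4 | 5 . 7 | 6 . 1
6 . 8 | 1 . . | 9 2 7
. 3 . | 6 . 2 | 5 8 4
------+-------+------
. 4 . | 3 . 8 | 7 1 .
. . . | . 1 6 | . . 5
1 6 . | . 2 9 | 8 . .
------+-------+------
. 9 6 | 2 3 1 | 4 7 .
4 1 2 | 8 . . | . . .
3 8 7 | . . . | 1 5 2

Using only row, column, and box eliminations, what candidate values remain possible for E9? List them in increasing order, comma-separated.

Row 9 already contains {1, 2, 3, 5, 7, 8}.
Column E already contains {1, 2, 3}.
Its 3×3 block (box 8) already contains {1, 2, 3, 8}.
Removing those from 1–9 leaves {4, 6, 9} as the candidates for E9.

4,6,9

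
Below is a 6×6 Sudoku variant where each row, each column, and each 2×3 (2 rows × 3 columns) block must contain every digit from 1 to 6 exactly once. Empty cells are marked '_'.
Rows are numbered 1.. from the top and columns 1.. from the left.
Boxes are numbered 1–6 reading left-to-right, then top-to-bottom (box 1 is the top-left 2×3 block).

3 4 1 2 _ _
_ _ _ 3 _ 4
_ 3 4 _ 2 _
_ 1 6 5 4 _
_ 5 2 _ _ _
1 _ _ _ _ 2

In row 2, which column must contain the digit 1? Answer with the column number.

Consider where 1 can go in row 2.
row 2, column 1 is out (column 1 already has a 1).
row 2, column 2 is out (column 2 already has a 1).
row 2, column 3 is out (column 3 already has a 1).
So the only cell in row 2 that can hold 1 is row 2, column 5.
That is column 5.

5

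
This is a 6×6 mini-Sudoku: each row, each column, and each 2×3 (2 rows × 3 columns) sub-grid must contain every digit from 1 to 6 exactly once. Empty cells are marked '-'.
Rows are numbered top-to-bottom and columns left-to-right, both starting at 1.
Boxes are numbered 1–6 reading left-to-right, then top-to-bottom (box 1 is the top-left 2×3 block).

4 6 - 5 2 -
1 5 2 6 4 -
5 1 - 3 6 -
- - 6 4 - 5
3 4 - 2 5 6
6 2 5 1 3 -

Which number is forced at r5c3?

1

Row 5 already contains {2, 3, 4, 5, 6}.
Column 3 already contains {2, 5, 6}.
Its 2×3 block (box 5) already contains {2, 3, 4, 5, 6}.
The only value from 1–6 not eliminated is 1, so r5c3 = 1.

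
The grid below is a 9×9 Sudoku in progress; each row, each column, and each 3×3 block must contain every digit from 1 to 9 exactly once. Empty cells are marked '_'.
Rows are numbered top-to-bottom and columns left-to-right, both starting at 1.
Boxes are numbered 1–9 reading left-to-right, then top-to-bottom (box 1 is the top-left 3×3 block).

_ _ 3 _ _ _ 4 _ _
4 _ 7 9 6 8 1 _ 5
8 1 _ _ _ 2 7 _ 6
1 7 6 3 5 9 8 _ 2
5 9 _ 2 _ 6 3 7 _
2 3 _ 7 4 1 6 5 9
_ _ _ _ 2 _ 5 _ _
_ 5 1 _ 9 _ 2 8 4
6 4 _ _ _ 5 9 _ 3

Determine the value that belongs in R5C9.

1

Row 5 already contains {2, 3, 5, 6, 7, 9}.
Column 9 already contains {2, 3, 4, 5, 6, 9}.
Its 3×3 block (box 6) already contains {2, 3, 5, 6, 7, 8, 9}.
The only value from 1–9 not eliminated is 1, so R5C9 = 1.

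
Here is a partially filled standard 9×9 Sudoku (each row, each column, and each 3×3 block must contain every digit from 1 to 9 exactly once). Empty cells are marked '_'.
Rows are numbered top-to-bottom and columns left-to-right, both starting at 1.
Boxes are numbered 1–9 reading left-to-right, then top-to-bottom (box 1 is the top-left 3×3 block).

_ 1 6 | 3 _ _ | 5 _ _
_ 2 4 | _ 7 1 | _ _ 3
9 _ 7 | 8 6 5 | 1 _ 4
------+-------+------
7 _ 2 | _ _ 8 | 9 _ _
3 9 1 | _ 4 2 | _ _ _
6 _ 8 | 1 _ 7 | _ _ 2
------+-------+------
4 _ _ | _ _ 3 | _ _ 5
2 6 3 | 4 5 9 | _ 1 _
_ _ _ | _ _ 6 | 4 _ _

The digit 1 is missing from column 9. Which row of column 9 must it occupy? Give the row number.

Consider where 1 can go in column 9.
R1C9 is out (row 1 already has a 1).
R5C9 is out (row 5 already has a 1).
R8C9 is out (row 8 already has a 1).
R9C9 is out (box 9 already has a 1).
So the only cell in column 9 that can hold 1 is R4C9.
That is row 4.

4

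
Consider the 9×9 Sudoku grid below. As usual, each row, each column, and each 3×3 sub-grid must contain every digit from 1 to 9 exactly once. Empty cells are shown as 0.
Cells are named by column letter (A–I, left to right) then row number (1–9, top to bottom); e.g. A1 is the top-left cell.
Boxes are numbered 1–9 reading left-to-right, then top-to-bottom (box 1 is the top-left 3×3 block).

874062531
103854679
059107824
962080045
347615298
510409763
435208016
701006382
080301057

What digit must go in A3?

6

Row 3 already contains {1, 2, 4, 5, 7, 8, 9}.
Column A already contains {1, 3, 4, 5, 7, 8, 9}.
Its 3×3 block (box 1) already contains {1, 3, 4, 5, 7, 8, 9}.
The only value from 1–9 not eliminated is 6, so A3 = 6.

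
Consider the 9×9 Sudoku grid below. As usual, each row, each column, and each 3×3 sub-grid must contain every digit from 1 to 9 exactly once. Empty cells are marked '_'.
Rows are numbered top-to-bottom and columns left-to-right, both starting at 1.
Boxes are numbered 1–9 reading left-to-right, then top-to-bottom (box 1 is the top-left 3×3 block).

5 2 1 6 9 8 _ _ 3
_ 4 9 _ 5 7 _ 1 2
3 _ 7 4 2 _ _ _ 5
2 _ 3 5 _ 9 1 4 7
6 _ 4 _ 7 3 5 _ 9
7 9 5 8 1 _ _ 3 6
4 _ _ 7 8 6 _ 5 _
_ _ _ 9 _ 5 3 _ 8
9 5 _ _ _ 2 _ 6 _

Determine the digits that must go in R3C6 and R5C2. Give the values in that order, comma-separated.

For R3C6:
  Row 3 already contains {2, 3, 4, 5, 7}.
  Column 6 already contains {2, 3, 5, 6, 7, 8, 9}.
  Its 3×3 block (box 2) already contains {2, 4, 5, 6, 7, 8, 9}.
  The only value from 1–9 not eliminated is 1, so R3C6 = 1.
For R5C2:
  Consider where 1 can go in box 4.
  R4C2 is out (row 4 already has a 1).
  So the only cell in box 4 that can hold 1 is R5C2.
  So R5C2 = 1.

1,1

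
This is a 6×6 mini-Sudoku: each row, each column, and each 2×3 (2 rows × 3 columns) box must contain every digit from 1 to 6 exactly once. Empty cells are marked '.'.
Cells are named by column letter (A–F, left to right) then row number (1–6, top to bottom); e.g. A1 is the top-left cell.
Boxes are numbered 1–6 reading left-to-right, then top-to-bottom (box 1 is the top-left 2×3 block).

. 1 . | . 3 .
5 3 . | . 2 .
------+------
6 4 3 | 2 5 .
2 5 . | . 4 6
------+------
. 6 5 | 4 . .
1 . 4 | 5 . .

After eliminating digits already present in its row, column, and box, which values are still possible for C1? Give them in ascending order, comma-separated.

2,6

Row 1 already contains {1, 3}.
Column C already contains {3, 4, 5}.
Its 2×3 block (box 1) already contains {1, 3, 5}.
Removing those from 1–6 leaves {2, 6} as the candidates for C1.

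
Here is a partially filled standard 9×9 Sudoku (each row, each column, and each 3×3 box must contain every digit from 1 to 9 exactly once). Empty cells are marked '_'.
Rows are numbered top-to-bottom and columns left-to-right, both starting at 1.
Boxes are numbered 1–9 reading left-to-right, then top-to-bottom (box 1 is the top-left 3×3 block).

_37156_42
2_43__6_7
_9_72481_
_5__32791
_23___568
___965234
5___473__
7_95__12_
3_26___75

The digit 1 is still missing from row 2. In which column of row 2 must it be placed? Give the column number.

2

Consider where 1 can go in row 2.
r2c5 is out (box 2 already has a 1).
r2c6 is out (box 2 already has a 1).
r2c8 is out (column 8 already has a 1).
So the only cell in row 2 that can hold 1 is r2c2.
That is column 2.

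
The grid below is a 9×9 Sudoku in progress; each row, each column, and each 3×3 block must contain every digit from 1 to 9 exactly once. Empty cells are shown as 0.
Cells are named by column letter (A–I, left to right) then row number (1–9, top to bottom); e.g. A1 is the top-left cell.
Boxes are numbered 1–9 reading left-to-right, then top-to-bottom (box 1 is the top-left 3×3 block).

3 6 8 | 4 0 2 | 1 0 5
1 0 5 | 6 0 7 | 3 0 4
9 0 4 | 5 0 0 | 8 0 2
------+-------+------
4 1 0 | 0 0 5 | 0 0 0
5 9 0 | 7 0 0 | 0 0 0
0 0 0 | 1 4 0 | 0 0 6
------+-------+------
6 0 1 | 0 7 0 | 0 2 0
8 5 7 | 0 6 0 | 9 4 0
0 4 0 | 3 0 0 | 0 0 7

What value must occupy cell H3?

Cell H3 itself could take any of {6, 7} by direct elimination.
Consider where 6 can go in box 3.
H1 is out (row 1 already has a 6).
H2 is out (row 2 already has a 6).
So the only cell in box 3 that can hold 6 is H3.
Therefore H3 = 6.

6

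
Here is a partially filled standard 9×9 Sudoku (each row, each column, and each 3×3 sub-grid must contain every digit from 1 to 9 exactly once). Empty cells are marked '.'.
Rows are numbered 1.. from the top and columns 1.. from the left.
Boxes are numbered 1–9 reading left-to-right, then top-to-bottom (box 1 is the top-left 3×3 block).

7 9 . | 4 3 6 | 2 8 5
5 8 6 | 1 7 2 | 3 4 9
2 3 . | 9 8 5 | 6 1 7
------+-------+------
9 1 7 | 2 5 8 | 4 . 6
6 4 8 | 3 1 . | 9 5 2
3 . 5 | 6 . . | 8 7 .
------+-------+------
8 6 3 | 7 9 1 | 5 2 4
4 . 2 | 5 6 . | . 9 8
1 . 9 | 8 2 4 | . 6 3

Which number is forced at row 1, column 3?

Row 1 already contains {2, 3, 4, 5, 6, 7, 8, 9}.
Column 3 already contains {2, 3, 5, 6, 7, 8, 9}.
Its 3×3 block (box 1) already contains {2, 3, 5, 6, 7, 8, 9}.
The only value from 1–9 not eliminated is 1, so row 1, column 3 = 1.

1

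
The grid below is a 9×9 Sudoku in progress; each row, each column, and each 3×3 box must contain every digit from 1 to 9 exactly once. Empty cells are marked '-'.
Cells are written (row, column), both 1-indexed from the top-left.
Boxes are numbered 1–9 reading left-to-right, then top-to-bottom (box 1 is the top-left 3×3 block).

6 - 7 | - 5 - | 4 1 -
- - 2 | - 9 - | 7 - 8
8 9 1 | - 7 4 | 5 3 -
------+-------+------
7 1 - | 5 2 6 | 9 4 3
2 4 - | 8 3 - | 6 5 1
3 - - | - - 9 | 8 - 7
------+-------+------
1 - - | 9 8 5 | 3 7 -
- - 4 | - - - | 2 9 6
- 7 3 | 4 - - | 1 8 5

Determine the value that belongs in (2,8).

6

Row 2 already contains {2, 7, 8, 9}.
Column 8 already contains {1, 3, 4, 5, 7, 8, 9}.
Its 3×3 block (box 3) already contains {1, 3, 4, 5, 7, 8}.
The only value from 1–9 not eliminated is 6, so (2,8) = 6.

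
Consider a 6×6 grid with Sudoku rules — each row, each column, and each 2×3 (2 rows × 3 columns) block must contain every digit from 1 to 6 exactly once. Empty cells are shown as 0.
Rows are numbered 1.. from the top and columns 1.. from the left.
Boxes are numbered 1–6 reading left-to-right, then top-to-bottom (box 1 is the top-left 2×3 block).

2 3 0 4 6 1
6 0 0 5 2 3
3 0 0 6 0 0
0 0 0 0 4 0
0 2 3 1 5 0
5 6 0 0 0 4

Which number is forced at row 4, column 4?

3

Cell row 4, column 4 itself could take any of {2, 3} by direct elimination.
Consider where 3 can go in row 4.
row 4, column 1 is out (column 1 already has a 3).
row 4, column 2 is out (column 2 already has a 3).
row 4, column 3 is out (column 3 already has a 3).
row 4, column 6 is out (column 6 already has a 3).
So the only cell in row 4 that can hold 3 is row 4, column 4.
Therefore row 4, column 4 = 3.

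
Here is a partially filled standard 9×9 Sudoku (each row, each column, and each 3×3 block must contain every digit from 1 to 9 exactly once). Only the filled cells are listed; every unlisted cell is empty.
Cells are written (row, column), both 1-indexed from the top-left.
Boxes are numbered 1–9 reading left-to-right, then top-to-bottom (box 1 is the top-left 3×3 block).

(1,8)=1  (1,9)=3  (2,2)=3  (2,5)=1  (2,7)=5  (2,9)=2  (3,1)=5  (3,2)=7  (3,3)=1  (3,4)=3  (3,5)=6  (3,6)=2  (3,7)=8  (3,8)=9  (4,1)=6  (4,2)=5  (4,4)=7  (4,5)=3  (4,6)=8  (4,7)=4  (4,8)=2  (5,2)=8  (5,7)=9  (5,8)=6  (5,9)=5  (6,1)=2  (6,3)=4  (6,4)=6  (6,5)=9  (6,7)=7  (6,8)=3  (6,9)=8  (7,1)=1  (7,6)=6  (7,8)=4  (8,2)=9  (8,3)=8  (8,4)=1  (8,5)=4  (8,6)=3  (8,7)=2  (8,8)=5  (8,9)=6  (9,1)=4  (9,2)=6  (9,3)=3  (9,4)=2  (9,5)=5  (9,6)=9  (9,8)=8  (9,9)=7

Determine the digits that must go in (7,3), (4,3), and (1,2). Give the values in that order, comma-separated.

5,9,4

For (7,3):
  Consider where 5 can go in column 3.
  (1,3) is out (box 1 already has a 5).
  (2,3) is out (row 2 already has a 5).
  (4,3) is out (row 4 already has a 5).
  (5,3) is out (row 5 already has a 5).
  So the only cell in column 3 that can hold 5 is (7,3).
  So (7,3) = 5.
For (4,3):
  Row 4 already contains {2, 3, 4, 5, 6, 7, 8}.
  Column 3 already contains {1, 3, 4, 8}.
  Its 3×3 block (box 4) already contains {2, 4, 5, 6, 8}.
  The only value from 1–9 not eliminated is 9, so (4,3) = 9.
For (1,2):
  Consider where 4 can go in column 2.
  (6,2) is out (row 6 already has a 4).
  (7,2) is out (row 7 already has a 4).
  So the only cell in column 2 that can hold 4 is (1,2).
  So (1,2) = 4.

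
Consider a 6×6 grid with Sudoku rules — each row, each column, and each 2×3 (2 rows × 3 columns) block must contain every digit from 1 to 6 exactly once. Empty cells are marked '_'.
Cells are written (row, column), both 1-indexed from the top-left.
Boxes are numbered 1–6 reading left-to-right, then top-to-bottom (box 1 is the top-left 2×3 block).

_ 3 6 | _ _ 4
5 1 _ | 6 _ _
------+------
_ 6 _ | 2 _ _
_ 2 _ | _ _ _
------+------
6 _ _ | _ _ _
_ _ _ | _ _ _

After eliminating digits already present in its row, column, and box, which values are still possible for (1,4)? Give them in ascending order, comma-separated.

Row 1 already contains {3, 4, 6}.
Column 4 already contains {2, 6}.
Its 2×3 block (box 2) already contains {4, 6}.
Removing those from 1–6 leaves {1, 5} as the candidates for (1,4).

1,5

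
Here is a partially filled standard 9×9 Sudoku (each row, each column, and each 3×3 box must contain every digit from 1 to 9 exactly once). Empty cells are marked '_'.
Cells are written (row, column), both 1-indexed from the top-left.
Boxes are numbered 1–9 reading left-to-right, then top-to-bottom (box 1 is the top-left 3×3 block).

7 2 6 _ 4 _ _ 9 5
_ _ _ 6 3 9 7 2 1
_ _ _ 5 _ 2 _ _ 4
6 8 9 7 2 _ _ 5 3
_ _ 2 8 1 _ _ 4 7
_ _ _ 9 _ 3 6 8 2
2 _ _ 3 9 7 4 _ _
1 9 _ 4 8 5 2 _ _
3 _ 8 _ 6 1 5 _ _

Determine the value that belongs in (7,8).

Cell (7,8) itself could take any of {1, 6} by direct elimination.
Consider where 1 can go in row 7.
(7,2) is out (box 7 already has a 1).
(7,3) is out (box 7 already has a 1).
(7,9) is out (column 9 already has a 1).
So the only cell in row 7 that can hold 1 is (7,8).
Therefore (7,8) = 1.

1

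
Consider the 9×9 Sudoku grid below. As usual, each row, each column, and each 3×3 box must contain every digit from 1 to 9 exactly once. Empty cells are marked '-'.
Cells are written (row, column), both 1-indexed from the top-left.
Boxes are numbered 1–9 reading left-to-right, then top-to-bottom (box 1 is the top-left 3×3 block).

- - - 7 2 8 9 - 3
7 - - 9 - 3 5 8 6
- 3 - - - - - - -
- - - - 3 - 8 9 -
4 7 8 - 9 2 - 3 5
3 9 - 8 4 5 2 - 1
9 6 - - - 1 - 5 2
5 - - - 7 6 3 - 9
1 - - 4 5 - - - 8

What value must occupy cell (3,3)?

Cell (3,3) itself could take any of {1, 2, 4, 5, 6, 9} by direct elimination.
Consider where 9 can go in box 1.
(1,1) is out (row 1 already has a 9). (1,2) is out (row 1 already has a 9). (1,3) is out (row 1 already has a 9). (2,2) is out (row 2 already has a 9). The remaining empty cells in box 1 are similarly blocked.
So the only cell in box 1 that can hold 9 is (3,3).
Therefore (3,3) = 9.

9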